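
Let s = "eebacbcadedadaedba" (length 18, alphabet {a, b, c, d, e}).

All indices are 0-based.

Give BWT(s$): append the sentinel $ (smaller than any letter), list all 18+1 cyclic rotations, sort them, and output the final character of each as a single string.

abbdcddecbaeaeaeda$

rank  rotation             last
    0  $eebacbcadedadaedba  a
    1  a$eebacbcadedadaedb  b
    2  acbcadedadaedba$eeb  b
    3  adaedba$eebacbcaded  d
    4  adedadaedba$eebacbc  c
    5  aedba$eebacbcadedad  d
    6  ba$eebacbcadedadaed  d
    7  bacbcadedadaedba$ee  e
    8  bcadedadaedba$eebac  c
    9  cadedadaedba$eebacb  b
   10  cbcadedadaedba$eeba  a
   11  dadaedba$eebacbcade  e
   12  daedba$eebacbcadeda  a
   13  dba$eebacbcadedadae  e
   14  dedadaedba$eebacbca  a
   15  ebacbcadedadaedba$e  e
   16  edadaedba$eebacbcad  d
   17  edba$eebacbcadedada  a
   18  eebacbcadedadaedba$  $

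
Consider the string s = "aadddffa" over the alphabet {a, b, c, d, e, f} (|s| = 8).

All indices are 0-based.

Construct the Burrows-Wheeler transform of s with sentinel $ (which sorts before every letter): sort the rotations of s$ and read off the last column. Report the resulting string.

rank  rotation   last
    0  $aadddffa  a
    1  a$aadddff  f
    2  aadddffa$  $
    3  adddffa$a  a
    4  dddffa$aa  a
    5  ddffa$aad  d
    6  dffa$aadd  d
    7  fa$aadddf  f
    8  ffa$aaddd  d

af$aaddfd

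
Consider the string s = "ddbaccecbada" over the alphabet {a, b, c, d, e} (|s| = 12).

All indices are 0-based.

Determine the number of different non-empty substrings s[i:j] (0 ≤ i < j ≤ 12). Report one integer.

70

rank→(start, suffix):
  0 → (11, 'a')
  1 → (3, 'accecbada')
  2 → (9, 'ada')
  3 → (2, 'baccecbada')
  4 → (8, 'bada')
  5 → (7, 'cbada')
  6 → (4, 'ccecbada')
  7 → (5, 'cecbada')
  8 → (10, 'da')
  9 → (1, 'dbaccecbada')
  10 → (0, 'ddbaccecbada')
  11 → (6, 'ecbada')

SA = [11, 3, 9, 2, 8, 7, 4, 5, 10, 1, 0, 6]
rank  pair      lcp
   1  s[11:],s[3:]  1  'a'
   2  s[3:],s[9:]  1  'a'
   3  s[9:],s[2:]  0  ''
   4  s[2:],s[8:]  2  'ba'
   5  s[8:],s[7:]  0  ''
   6  s[7:],s[4:]  1  'c'
   7  s[4:],s[5:]  1  'c'
   8  s[5:],s[10:]  0  ''
   9  s[10:],s[1:]  1  'd'
  10  s[1:],s[0:]  1  'd'
  11  s[0:],s[6:]  0  ''

n(n+1)/2 = 12·13/2 = 78
Σ LCP = 0 + 1 + 1 + 0 + 2 + 0 + 1 + 1 + 0 + 1 + 1 + 0 = 8
distinct = 78 − 8 = 70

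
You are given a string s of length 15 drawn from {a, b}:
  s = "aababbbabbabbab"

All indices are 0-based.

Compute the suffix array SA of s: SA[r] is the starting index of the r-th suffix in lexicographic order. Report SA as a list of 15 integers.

rank→(start, suffix):
  0 → (0, 'aababbbabbabbab')
  1 → (13, 'ab')
  2 → (1, 'ababbbabbabbab')
  3 → (10, 'abbab')
  4 → (7, 'abbabbab')
  5 → (3, 'abbbabbabbab')
  6 → (14, 'b')
  7 → (12, 'bab')
  8 → (9, 'babbab')
  9 → (6, 'babbabbab')
  10 → (2, 'babbbabbabbab')
  11 → (11, 'bbab')
  12 → (8, 'bbabbab')
  13 → (5, 'bbabbabbab')
  14 → (4, 'bbbabbabbab')

[0, 13, 1, 10, 7, 3, 14, 12, 9, 6, 2, 11, 8, 5, 4]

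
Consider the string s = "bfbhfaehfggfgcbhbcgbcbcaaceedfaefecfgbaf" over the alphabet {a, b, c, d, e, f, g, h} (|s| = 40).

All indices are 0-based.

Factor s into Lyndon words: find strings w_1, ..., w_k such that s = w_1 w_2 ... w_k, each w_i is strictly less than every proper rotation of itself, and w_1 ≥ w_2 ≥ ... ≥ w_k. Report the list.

["bfbhf", "aehfggfgcbhbcgbcbc", "aaceedfaefecfgbaf"]

emit factor 1: 'bfbhf' (i=0, period=5)
emit factor 2: 'aehfggfgcbhbcgbcbc' (i=5, period=18)
emit factor 3: 'aaceedfaefecfgbaf' (i=23, period=17)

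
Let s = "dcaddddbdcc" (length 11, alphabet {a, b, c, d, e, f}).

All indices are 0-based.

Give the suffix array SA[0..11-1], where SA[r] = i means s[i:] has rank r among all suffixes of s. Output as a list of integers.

rank | idx | suffix
   0 |   2 | addddbdcc
   1 |   7 | bdcc
   2 |  10 | c
   3 |   1 | caddddbdcc
   4 |   9 | cc
   5 |   6 | dbdcc
   6 |   0 | dcaddddbdcc
   7 |   8 | dcc
   8 |   5 | ddbdcc
   9 |   4 | dddbdcc
  10 |   3 | ddddbdcc

[2, 7, 10, 1, 9, 6, 0, 8, 5, 4, 3]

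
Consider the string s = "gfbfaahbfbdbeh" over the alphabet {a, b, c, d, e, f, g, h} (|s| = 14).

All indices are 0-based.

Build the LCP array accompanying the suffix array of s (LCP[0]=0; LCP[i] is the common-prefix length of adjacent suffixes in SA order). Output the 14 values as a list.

sorted suffixes:
  #0 SA[0]=4  'aahbfbdbeh'
  #1 SA[1]=5  'ahbfbdbeh'
  #2 SA[2]=9  'bdbeh'
  #3 SA[3]=11  'beh'
  #4 SA[4]=2  'bfaahbfbdbeh'
  #5 SA[5]=7  'bfbdbeh'
  #6 SA[6]=10  'dbeh'
  #7 SA[7]=12  'eh'
  #8 SA[8]=3  'faahbfbdbeh'
  #9 SA[9]=8  'fbdbeh'
  #10 SA[10]=1  'fbfaahbfbdbeh'
  #11 SA[11]=0  'gfbfaahbfbdbeh'
  #12 SA[12]=13  'h'
  #13 SA[13]=6  'hbfbdbeh'

SA = [4, 5, 9, 11, 2, 7, 10, 12, 3, 8, 1, 0, 13, 6]
i: (SA[i-1],SA[i]) lcp shared
  1: (4,5) 1 'a'
  2: (5,9) 0 ''
  3: (9,11) 1 'b'
  4: (11,2) 1 'b'
  5: (2,7) 2 'bf'
  6: (7,10) 0 ''
  7: (10,12) 0 ''
  8: (12,3) 0 ''
  9: (3,8) 1 'f'
  10: (8,1) 2 'fb'
  11: (1,0) 0 ''
  12: (0,13) 0 ''
  13: (13,6) 1 'h'

[0, 1, 0, 1, 1, 2, 0, 0, 0, 1, 2, 0, 0, 1]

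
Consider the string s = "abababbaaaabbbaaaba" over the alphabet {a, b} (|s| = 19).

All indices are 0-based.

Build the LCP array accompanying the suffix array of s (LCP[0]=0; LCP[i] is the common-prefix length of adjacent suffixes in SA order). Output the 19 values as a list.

[0, 1, 3, 4, 2, 3, 1, 3, 4, 2, 3, 0, 2, 4, 2, 3, 1, 5, 2]

rank→(start, suffix):
  0 → (18, 'a')
  1 → (7, 'aaaabbbaaaba')
  2 → (14, 'aaaba')
  3 → (8, 'aaabbbaaaba')
  4 → (15, 'aaba')
  5 → (9, 'aabbbaaaba')
  6 → (16, 'aba')
  7 → (0, 'abababbaaaabbbaaaba')
  8 → (2, 'ababbaaaabbbaaaba')
  9 → (4, 'abbaaaabbbaaaba')
  10 → (10, 'abbbaaaba')
  11 → (17, 'ba')
  12 → (6, 'baaaabbbaaaba')
  13 → (13, 'baaaba')
  14 → (1, 'bababbaaaabbbaaaba')
  15 → (3, 'babbaaaabbbaaaba')
  16 → (5, 'bbaaaabbbaaaba')
  17 → (12, 'bbaaaba')
  18 → (11, 'bbbaaaba')

SA = [18, 7, 14, 8, 15, 9, 16, 0, 2, 4, 10, 17, 6, 13, 1, 3, 5, 12, 11]
i: (SA[i-1],SA[i]) lcp shared
  1: (18,7) 1 'a'
  2: (7,14) 3 'aaa'
  3: (14,8) 4 'aaab'
  4: (8,15) 2 'aa'
  5: (15,9) 3 'aab'
  6: (9,16) 1 'a'
  7: (16,0) 3 'aba'
  8: (0,2) 4 'abab'
  9: (2,4) 2 'ab'
  10: (4,10) 3 'abb'
  11: (10,17) 0 ''
  12: (17,6) 2 'ba'
  13: (6,13) 4 'baaa'
  14: (13,1) 2 'ba'
  15: (1,3) 3 'bab'
  16: (3,5) 1 'b'
  17: (5,12) 5 'bbaaa'
  18: (12,11) 2 'bb'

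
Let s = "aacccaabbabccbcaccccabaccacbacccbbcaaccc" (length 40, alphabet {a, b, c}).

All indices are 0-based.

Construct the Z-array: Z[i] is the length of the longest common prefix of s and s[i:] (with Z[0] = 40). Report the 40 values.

[40, 1, 0, 0, 0, 2, 1, 0, 0, 1, 0, 0, 0, 0, 0, 1, 0, 0, 0, 0, 1, 0, 1, 0, 0, 1, 0, 0, 1, 0, 0, 0, 0, 0, 0, 5, 1, 0, 0, 0]

Z[0]=40
i=1: outside box; Z[1]=1 scan→box=[1,2)
i=2: outside box; Z[2]=0
i=3: outside box; Z[3]=0
i=4: outside box; Z[4]=0
i=5: outside box; Z[5]=2 scan→box=[5,7)
i=6: min(r-i=1, Z[1]=1)=1; Z[6]=1
i=7: outside box; Z[7]=0
i=8: outside box; Z[8]=0
i=9: outside box; Z[9]=1 scan→box=[9,10)
i=10: outside box; Z[10]=0
i=11: outside box; Z[11]=0
i=12: outside box; Z[12]=0
i=13: outside box; Z[13]=0
i=14: outside box; Z[14]=0
i=15: outside box; Z[15]=1 scan→box=[15,16)
i=16: outside box; Z[16]=0
i=17: outside box; Z[17]=0
i=18: outside box; Z[18]=0
i=19: outside box; Z[19]=0
i=20: outside box; Z[20]=1 scan→box=[20,21)
i=21: outside box; Z[21]=0
i=22: outside box; Z[22]=1 scan→box=[22,23)
i=23: outside box; Z[23]=0
i=24: outside box; Z[24]=0
i=25: outside box; Z[25]=1 scan→box=[25,26)
i=26: outside box; Z[26]=0
i=27: outside box; Z[27]=0
i=28: outside box; Z[28]=1 scan→box=[28,29)
i=29: outside box; Z[29]=0
i=30: outside box; Z[30]=0
i=31: outside box; Z[31]=0
i=32: outside box; Z[32]=0
i=33: outside box; Z[33]=0
i=34: outside box; Z[34]=0
i=35: outside box; Z[35]=5 scan→box=[35,40)
i=36: min(r-i=4, Z[1]=1)=1; Z[36]=1
i=37: min(r-i=3, Z[2]=0)=0; Z[37]=0
i=38: min(r-i=2, Z[3]=0)=0; Z[38]=0
i=39: min(r-i=1, Z[4]=0)=0; Z[39]=0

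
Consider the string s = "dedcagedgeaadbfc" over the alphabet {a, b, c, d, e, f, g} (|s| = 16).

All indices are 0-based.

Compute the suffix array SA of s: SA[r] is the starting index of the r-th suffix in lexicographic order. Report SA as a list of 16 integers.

rank→(start, suffix):
  0 → (10, 'aadbfc')
  1 → (11, 'adbfc')
  2 → (4, 'agedgeaadbfc')
  3 → (13, 'bfc')
  4 → (15, 'c')
  5 → (3, 'cagedgeaadbfc')
  6 → (12, 'dbfc')
  7 → (2, 'dcagedgeaadbfc')
  8 → (0, 'dedcagedgeaadbfc')
  9 → (7, 'dgeaadbfc')
  10 → (9, 'eaadbfc')
  11 → (1, 'edcagedgeaadbfc')
  12 → (6, 'edgeaadbfc')
  13 → (14, 'fc')
  14 → (8, 'geaadbfc')
  15 → (5, 'gedgeaadbfc')

[10, 11, 4, 13, 15, 3, 12, 2, 0, 7, 9, 1, 6, 14, 8, 5]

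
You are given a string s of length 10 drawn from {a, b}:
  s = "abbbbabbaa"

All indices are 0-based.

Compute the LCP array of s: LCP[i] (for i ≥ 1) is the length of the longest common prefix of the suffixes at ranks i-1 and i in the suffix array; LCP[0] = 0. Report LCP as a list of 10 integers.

[0, 1, 1, 3, 0, 2, 1, 3, 2, 3]

rank→(start, suffix):
  0 → (9, 'a')
  1 → (8, 'aa')
  2 → (5, 'abbaa')
  3 → (0, 'abbbbabbaa')
  4 → (7, 'baa')
  5 → (4, 'babbaa')
  6 → (6, 'bbaa')
  7 → (3, 'bbabbaa')
  8 → (2, 'bbbabbaa')
  9 → (1, 'bbbbabbaa')

SA = [9, 8, 5, 0, 7, 4, 6, 3, 2, 1]
i: (SA[i-1],SA[i]) lcp shared
  1: (9,8) 1 'a'
  2: (8,5) 1 'a'
  3: (5,0) 3 'abb'
  4: (0,7) 0 ''
  5: (7,4) 2 'ba'
  6: (4,6) 1 'b'
  7: (6,3) 3 'bba'
  8: (3,2) 2 'bb'
  9: (2,1) 3 'bbb'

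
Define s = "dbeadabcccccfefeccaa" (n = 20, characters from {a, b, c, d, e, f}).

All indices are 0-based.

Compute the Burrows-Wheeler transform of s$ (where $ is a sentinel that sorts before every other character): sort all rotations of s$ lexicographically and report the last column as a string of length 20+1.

aacdeadcebcccca$bffec

rank  rotation               last
    0  $dbeadabcccccfefeccaa  a
    1  a$dbeadabcccccfefecca  a
    2  aa$dbeadabcccccfefecc  c
    3  abcccccfefeccaa$dbead  d
    4  adabcccccfefeccaa$dbe  e
    5  bcccccfefeccaa$dbeada  a
    6  beadabcccccfefeccaa$d  d
    7  caa$dbeadabcccccfefec  c
    8  ccaa$dbeadabcccccfefe  e
    9  cccccfefeccaa$dbeadab  b
   10  ccccfefeccaa$dbeadabc  c
   11  cccfefeccaa$dbeadabcc  c
   12  ccfefeccaa$dbeadabccc  c
   13  cfefeccaa$dbeadabcccc  c
   14  dabcccccfefeccaa$dbea  a
   15  dbeadabcccccfefeccaa$  $
   16  eadabcccccfefeccaa$db  b
   17  eccaa$dbeadabcccccfef  f
   18  efeccaa$dbeadabcccccf  f
   19  feccaa$dbeadabcccccfe  e
   20  fefeccaa$dbeadabccccc  c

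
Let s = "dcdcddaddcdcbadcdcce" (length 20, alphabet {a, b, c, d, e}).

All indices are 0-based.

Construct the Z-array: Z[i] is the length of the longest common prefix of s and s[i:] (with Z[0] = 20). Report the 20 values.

Z[0]=20
i=1: i≥r, start 0; Z[1]=0
i=2: i≥r, start 0; Z[2]=3 extend→box=[2,5)
i=3: min(r-i=2, Z[1]=0)=0; Z[3]=0
i=4: min(r-i=1, Z[2]=3)=1; Z[4]=1
i=5: i≥r, start 0; Z[5]=1 extend→box=[5,6)
i=6: i≥r, start 0; Z[6]=0
i=7: i≥r, start 0; Z[7]=1 extend→box=[7,8)
i=8: i≥r, start 0; Z[8]=4 extend→box=[8,12)
i=9: min(r-i=3, Z[1]=0)=0; Z[9]=0
i=10: min(r-i=2, Z[2]=3)=2; Z[10]=2
i=11: min(r-i=1, Z[3]=0)=0; Z[11]=0
i=12: i≥r, start 0; Z[12]=0
i=13: i≥r, start 0; Z[13]=0
i=14: i≥r, start 0; Z[14]=4 extend→box=[14,18)
i=15: min(r-i=3, Z[1]=0)=0; Z[15]=0
i=16: min(r-i=2, Z[2]=3)=2; Z[16]=2
i=17: min(r-i=1, Z[3]=0)=0; Z[17]=0
i=18: i≥r, start 0; Z[18]=0
i=19: i≥r, start 0; Z[19]=0

[20, 0, 3, 0, 1, 1, 0, 1, 4, 0, 2, 0, 0, 0, 4, 0, 2, 0, 0, 0]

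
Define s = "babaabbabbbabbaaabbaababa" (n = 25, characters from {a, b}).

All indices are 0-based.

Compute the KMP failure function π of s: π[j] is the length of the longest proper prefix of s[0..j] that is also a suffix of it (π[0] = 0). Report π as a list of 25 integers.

π[0] = 0
j=1 s[j]='a': π[1]=0 (border '')
j=2 s[j]='b': π[2]=1 (border 'b')
j=3 s[j]='a': π[3]=2 (border 'ba')
j=4 s[j]='a': k: 2→0; π[4]=0 (border '')
j=5 s[j]='b': π[5]=1 (border 'b')
j=6 s[j]='b': k: 1→0; π[6]=1 (border 'b')
j=7 s[j]='a': π[7]=2 (border 'ba')
j=8 s[j]='b': π[8]=3 (border 'bab')
j=9 s[j]='b': k: 3→1→0; π[9]=1 (border 'b')
j=10 s[j]='b': k: 1→0; π[10]=1 (border 'b')
j=11 s[j]='a': π[11]=2 (border 'ba')
j=12 s[j]='b': π[12]=3 (border 'bab')
j=13 s[j]='b': k: 3→1→0; π[13]=1 (border 'b')
j=14 s[j]='a': π[14]=2 (border 'ba')
j=15 s[j]='a': k: 2→0; π[15]=0 (border '')
j=16 s[j]='a': π[16]=0 (border '')
j=17 s[j]='b': π[17]=1 (border 'b')
j=18 s[j]='b': k: 1→0; π[18]=1 (border 'b')
j=19 s[j]='a': π[19]=2 (border 'ba')
j=20 s[j]='a': k: 2→0; π[20]=0 (border '')
j=21 s[j]='b': π[21]=1 (border 'b')
j=22 s[j]='a': π[22]=2 (border 'ba')
j=23 s[j]='b': π[23]=3 (border 'bab')
j=24 s[j]='a': π[24]=4 (border 'baba')

[0, 0, 1, 2, 0, 1, 1, 2, 3, 1, 1, 2, 3, 1, 2, 0, 0, 1, 1, 2, 0, 1, 2, 3, 4]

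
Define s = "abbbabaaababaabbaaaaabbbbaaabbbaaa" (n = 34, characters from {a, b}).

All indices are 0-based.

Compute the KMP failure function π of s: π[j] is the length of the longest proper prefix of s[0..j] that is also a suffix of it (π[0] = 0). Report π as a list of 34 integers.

[0, 0, 0, 0, 1, 2, 1, 1, 1, 2, 1, 2, 1, 1, 2, 3, 1, 1, 1, 1, 1, 2, 3, 4, 0, 1, 1, 1, 2, 3, 4, 5, 1, 1]

π[0] = 0
j=1 s[j]='b': π[1]=0 (border '')
j=2 s[j]='b': π[2]=0 (border '')
j=3 s[j]='b': π[3]=0 (border '')
j=4 s[j]='a': π[4]=1 (border 'a')
j=5 s[j]='b': π[5]=2 (border 'ab')
j=6 s[j]='a': k: 2→0; π[6]=1 (border 'a')
j=7 s[j]='a': k: 1→0; π[7]=1 (border 'a')
j=8 s[j]='a': k: 1→0; π[8]=1 (border 'a')
j=9 s[j]='b': π[9]=2 (border 'ab')
j=10 s[j]='a': k: 2→0; π[10]=1 (border 'a')
j=11 s[j]='b': π[11]=2 (border 'ab')
j=12 s[j]='a': k: 2→0; π[12]=1 (border 'a')
j=13 s[j]='a': k: 1→0; π[13]=1 (border 'a')
j=14 s[j]='b': π[14]=2 (border 'ab')
j=15 s[j]='b': π[15]=3 (border 'abb')
j=16 s[j]='a': k: 3→0; π[16]=1 (border 'a')
j=17 s[j]='a': k: 1→0; π[17]=1 (border 'a')
j=18 s[j]='a': k: 1→0; π[18]=1 (border 'a')
j=19 s[j]='a': k: 1→0; π[19]=1 (border 'a')
j=20 s[j]='a': k: 1→0; π[20]=1 (border 'a')
j=21 s[j]='b': π[21]=2 (border 'ab')
j=22 s[j]='b': π[22]=3 (border 'abb')
j=23 s[j]='b': π[23]=4 (border 'abbb')
j=24 s[j]='b': k: 4→0; π[24]=0 (border '')
j=25 s[j]='a': π[25]=1 (border 'a')
j=26 s[j]='a': k: 1→0; π[26]=1 (border 'a')
j=27 s[j]='a': k: 1→0; π[27]=1 (border 'a')
j=28 s[j]='b': π[28]=2 (border 'ab')
j=29 s[j]='b': π[29]=3 (border 'abb')
j=30 s[j]='b': π[30]=4 (border 'abbb')
j=31 s[j]='a': π[31]=5 (border 'abbba')
j=32 s[j]='a': k: 5→1→0; π[32]=1 (border 'a')
j=33 s[j]='a': k: 1→0; π[33]=1 (border 'a')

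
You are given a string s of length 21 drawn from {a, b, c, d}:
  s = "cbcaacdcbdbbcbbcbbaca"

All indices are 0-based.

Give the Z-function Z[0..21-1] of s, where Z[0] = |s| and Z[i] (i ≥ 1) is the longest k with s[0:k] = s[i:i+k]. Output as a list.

Z[0]=21
i=1: outside box; Z[1]=0
i=2: outside box; Z[2]=1 grow→box=[2,3)
i=3: outside box; Z[3]=0
i=4: outside box; Z[4]=0
i=5: outside box; Z[5]=1 grow→box=[5,6)
i=6: outside box; Z[6]=0
i=7: outside box; Z[7]=2 grow→box=[7,9)
i=8: min(r-i=1, Z[1]=0)=0; Z[8]=0
i=9: outside box; Z[9]=0
i=10: outside box; Z[10]=0
i=11: outside box; Z[11]=0
i=12: outside box; Z[12]=2 grow→box=[12,14)
i=13: min(r-i=1, Z[1]=0)=0; Z[13]=0
i=14: outside box; Z[14]=0
i=15: outside box; Z[15]=2 grow→box=[15,17)
i=16: min(r-i=1, Z[1]=0)=0; Z[16]=0
i=17: outside box; Z[17]=0
i=18: outside box; Z[18]=0
i=19: outside box; Z[19]=1 grow→box=[19,20)
i=20: outside box; Z[20]=0

[21, 0, 1, 0, 0, 1, 0, 2, 0, 0, 0, 0, 2, 0, 0, 2, 0, 0, 0, 1, 0]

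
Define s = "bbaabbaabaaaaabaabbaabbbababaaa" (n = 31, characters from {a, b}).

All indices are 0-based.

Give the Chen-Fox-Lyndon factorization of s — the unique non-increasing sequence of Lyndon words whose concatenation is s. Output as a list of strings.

["b", "b", "aabb", "aab", "aaaaabaabbaabbbabab", "a", "a", "a"]

emit factor 1: 'b' (i=0, period=1)
emit factor 2: 'b' (i=1, period=1)
emit factor 3: 'aabb' (i=2, period=4)
emit factor 4: 'aab' (i=6, period=3)
emit factor 5: 'aaaaabaabbaabbbabab' (i=9, period=19)
emit factor 6: 'a' (i=28, period=1)
emit factor 7: 'a' (i=29, period=1)
emit factor 8: 'a' (i=30, period=1)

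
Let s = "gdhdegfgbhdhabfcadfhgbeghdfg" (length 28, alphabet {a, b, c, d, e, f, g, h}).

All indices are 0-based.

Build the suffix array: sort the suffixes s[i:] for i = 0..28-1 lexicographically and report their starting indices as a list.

rank→(start, suffix):
  0 → (12, 'abfcadfhgbeghdfg')
  1 → (16, 'adfhgbeghdfg')
  2 → (21, 'beghdfg')
  3 → (13, 'bfcadfhgbeghdfg')
  4 → (8, 'bhdhabfcadfhgbeghdfg')
  5 → (15, 'cadfhgbeghdfg')
  6 → (3, 'degfgbhdhabfcadfhgbeghdfg')
  7 → (25, 'dfg')
  8 → (17, 'dfhgbeghdfg')
  9 → (10, 'dhabfcadfhgbeghdfg')
  10 → (1, 'dhdegfgbhdhabfcadfhgbeghdfg')
  11 → (4, 'egfgbhdhabfcadfhgbeghdfg')
  12 → (22, 'eghdfg')
  13 → (14, 'fcadfhgbeghdfg')
  14 → (26, 'fg')
  15 → (6, 'fgbhdhabfcadfhgbeghdfg')
  16 → (18, 'fhgbeghdfg')
  17 → (27, 'g')
  18 → (20, 'gbeghdfg')
  19 → (7, 'gbhdhabfcadfhgbeghdfg')
  20 → (0, 'gdhdegfgbhdhabfcadfhgbeghdfg')
  21 → (5, 'gfgbhdhabfcadfhgbeghdfg')
  22 → (23, 'ghdfg')
  23 → (11, 'habfcadfhgbeghdfg')
  24 → (2, 'hdegfgbhdhabfcadfhgbeghdfg')
  25 → (24, 'hdfg')
  26 → (9, 'hdhabfcadfhgbeghdfg')
  27 → (19, 'hgbeghdfg')

[12, 16, 21, 13, 8, 15, 3, 25, 17, 10, 1, 4, 22, 14, 26, 6, 18, 27, 20, 7, 0, 5, 23, 11, 2, 24, 9, 19]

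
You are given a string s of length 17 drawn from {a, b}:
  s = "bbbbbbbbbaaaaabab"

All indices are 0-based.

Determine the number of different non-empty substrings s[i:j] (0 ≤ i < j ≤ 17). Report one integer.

102

rank | idx | suffix
   0 |   9 | aaaaabab
   1 |  10 | aaaabab
   2 |  11 | aaabab
   3 |  12 | aabab
   4 |  15 | ab
   5 |  13 | abab
   6 |  16 | b
   7 |   8 | baaaaabab
   8 |  14 | bab
   9 |   7 | bbaaaaabab
  10 |   6 | bbbaaaaabab
  11 |   5 | bbbbaaaaabab
  12 |   4 | bbbbbaaaaabab
  13 |   3 | bbbbbbaaaaabab
  14 |   2 | bbbbbbbaaaaabab
  15 |   1 | bbbbbbbbaaaaabab
  16 |   0 | bbbbbbbbbaaaaabab

SA = [9, 10, 11, 12, 15, 13, 16, 8, 14, 7, 6, 5, 4, 3, 2, 1, 0]
[i] adj suffixes → lcp
  [1] 9/10 → 4 ('aaaa')
  [2] 10/11 → 3 ('aaa')
  [3] 11/12 → 2 ('aa')
  [4] 12/15 → 1 ('a')
  [5] 15/13 → 2 ('ab')
  [6] 13/16 → 0 ('')
  [7] 16/8 → 1 ('b')
  [8] 8/14 → 2 ('ba')
  [9] 14/7 → 1 ('b')
  [10] 7/6 → 2 ('bb')
  [11] 6/5 → 3 ('bbb')
  [12] 5/4 → 4 ('bbbb')
  [13] 4/3 → 5 ('bbbbb')
  [14] 3/2 → 6 ('bbbbbb')
  [15] 2/1 → 7 ('bbbbbbb')
  [16] 1/0 → 8 ('bbbbbbbb')

n(n+1)/2 = 17·18/2 = 153
Σ LCP = 0 + 4 + 3 + 2 + 1 + 2 + 0 + 1 + 2 + 1 + 2 + 3 + 4 + 5 + 6 + 7 + 8 = 51
distinct = 153 − 51 = 102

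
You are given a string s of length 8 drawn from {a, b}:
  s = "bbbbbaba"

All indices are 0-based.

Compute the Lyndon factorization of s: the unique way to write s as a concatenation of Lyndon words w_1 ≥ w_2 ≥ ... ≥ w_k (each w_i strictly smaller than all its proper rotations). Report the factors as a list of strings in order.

["b", "b", "b", "b", "b", "ab", "a"]

emit factor 1: 'b' (i=0, period=1)
emit factor 2: 'b' (i=1, period=1)
emit factor 3: 'b' (i=2, period=1)
emit factor 4: 'b' (i=3, period=1)
emit factor 5: 'b' (i=4, period=1)
emit factor 6: 'ab' (i=5, period=2)
emit factor 7: 'a' (i=7, period=1)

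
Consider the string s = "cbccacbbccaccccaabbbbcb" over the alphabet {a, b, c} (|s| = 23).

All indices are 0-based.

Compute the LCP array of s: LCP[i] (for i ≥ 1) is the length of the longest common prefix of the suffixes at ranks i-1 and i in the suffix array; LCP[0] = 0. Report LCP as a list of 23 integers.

rank | idx | suffix
   0 |  15 | aabbbbcb
   1 |  16 | abbbbcb
   2 |   4 | acbbccaccccaabbbbcb
   3 |  10 | accccaabbbbcb
   4 |  22 | b
   5 |  17 | bbbbcb
   6 |  18 | bbbcb
   7 |  19 | bbcb
   8 |   6 | bbccaccccaabbbbcb
   9 |  20 | bcb
  10 |   1 | bccacbbccaccccaabbbbcb
  11 |   7 | bccaccccaabbbbcb
  12 |  14 | caabbbbcb
  13 |   3 | cacbbccaccccaabbbbcb
  14 |   9 | caccccaabbbbcb
  15 |  21 | cb
  16 |   5 | cbbccaccccaabbbbcb
  17 |   0 | cbccacbbccaccccaabbbbcb
  18 |  13 | ccaabbbbcb
  19 |   2 | ccacbbccaccccaabbbbcb
  20 |   8 | ccaccccaabbbbcb
  21 |  12 | cccaabbbbcb
  22 |  11 | ccccaabbbbcb

SA = [15, 16, 4, 10, 22, 17, 18, 19, 6, 20, 1, 7, 14, 3, 9, 21, 5, 0, 13, 2, 8, 12, 11]
[i] adj suffixes → lcp
  [1] 15/16 → 1 ('a')
  [2] 16/4 → 1 ('a')
  [3] 4/10 → 2 ('ac')
  [4] 10/22 → 0 ('')
  [5] 22/17 → 1 ('b')
  [6] 17/18 → 3 ('bbb')
  [7] 18/19 → 2 ('bb')
  [8] 19/6 → 3 ('bbc')
  [9] 6/20 → 1 ('b')
  [10] 20/1 → 2 ('bc')
  [11] 1/7 → 5 ('bccac')
  [12] 7/14 → 0 ('')
  [13] 14/3 → 2 ('ca')
  [14] 3/9 → 3 ('cac')
  [15] 9/21 → 1 ('c')
  [16] 21/5 → 2 ('cb')
  [17] 5/0 → 2 ('cb')
  [18] 0/13 → 1 ('c')
  [19] 13/2 → 3 ('cca')
  [20] 2/8 → 4 ('ccac')
  [21] 8/12 → 2 ('cc')
  [22] 12/11 → 3 ('ccc')

[0, 1, 1, 2, 0, 1, 3, 2, 3, 1, 2, 5, 0, 2, 3, 1, 2, 2, 1, 3, 4, 2, 3]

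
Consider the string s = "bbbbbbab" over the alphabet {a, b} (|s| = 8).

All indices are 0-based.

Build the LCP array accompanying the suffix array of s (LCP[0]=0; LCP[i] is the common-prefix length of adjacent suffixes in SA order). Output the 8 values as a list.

rank→(start, suffix):
  0 → (6, 'ab')
  1 → (7, 'b')
  2 → (5, 'bab')
  3 → (4, 'bbab')
  4 → (3, 'bbbab')
  5 → (2, 'bbbbab')
  6 → (1, 'bbbbbab')
  7 → (0, 'bbbbbbab')

SA = [6, 7, 5, 4, 3, 2, 1, 0]
i: (SA[i-1],SA[i]) lcp shared
  1: (6,7) 0 ''
  2: (7,5) 1 'b'
  3: (5,4) 1 'b'
  4: (4,3) 2 'bb'
  5: (3,2) 3 'bbb'
  6: (2,1) 4 'bbbb'
  7: (1,0) 5 'bbbbb'

[0, 0, 1, 1, 2, 3, 4, 5]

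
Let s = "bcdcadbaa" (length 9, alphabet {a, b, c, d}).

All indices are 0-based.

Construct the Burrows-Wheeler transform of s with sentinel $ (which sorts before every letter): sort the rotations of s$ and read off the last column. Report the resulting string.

rank  rotation    last
    0  $bcdcadbaa  a
    1  a$bcdcadba  a
    2  aa$bcdcadb  b
    3  adbaa$bcdc  c
    4  baa$bcdcad  d
    5  bcdcadbaa$  $
    6  cadbaa$bcd  d
    7  cdcadbaa$b  b
    8  dbaa$bcdca  a
    9  dcadbaa$bc  c

aabcd$dbac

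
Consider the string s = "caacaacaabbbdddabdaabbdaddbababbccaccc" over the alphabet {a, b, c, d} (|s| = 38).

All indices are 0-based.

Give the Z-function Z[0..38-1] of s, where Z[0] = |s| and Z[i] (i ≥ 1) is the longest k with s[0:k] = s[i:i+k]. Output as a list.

Z[0]=38
i=1: i≥r, start 0; Z[1]=0
i=2: i≥r, start 0; Z[2]=0
i=3: i≥r, start 0; Z[3]=6 extend→box=[3,9)
i=4: min(r-i=5, Z[1]=0)=0; Z[4]=0
i=5: min(r-i=4, Z[2]=0)=0; Z[5]=0
i=6: min(r-i=3, Z[3]=6)=3; Z[6]=3
i=7: min(r-i=2, Z[4]=0)=0; Z[7]=0
i=8: min(r-i=1, Z[5]=0)=0; Z[8]=0
i=9: i≥r, start 0; Z[9]=0
i=10: i≥r, start 0; Z[10]=0
i=11: i≥r, start 0; Z[11]=0
i=12: i≥r, start 0; Z[12]=0
i=13: i≥r, start 0; Z[13]=0
i=14: i≥r, start 0; Z[14]=0
i=15: i≥r, start 0; Z[15]=0
i=16: i≥r, start 0; Z[16]=0
i=17: i≥r, start 0; Z[17]=0
i=18: i≥r, start 0; Z[18]=0
i=19: i≥r, start 0; Z[19]=0
i=20: i≥r, start 0; Z[20]=0
i=21: i≥r, start 0; Z[21]=0
i=22: i≥r, start 0; Z[22]=0
i=23: i≥r, start 0; Z[23]=0
i=24: i≥r, start 0; Z[24]=0
i=25: i≥r, start 0; Z[25]=0
i=26: i≥r, start 0; Z[26]=0
i=27: i≥r, start 0; Z[27]=0
i=28: i≥r, start 0; Z[28]=0
i=29: i≥r, start 0; Z[29]=0
i=30: i≥r, start 0; Z[30]=0
i=31: i≥r, start 0; Z[31]=0
i=32: i≥r, start 0; Z[32]=1 extend→box=[32,33)
i=33: i≥r, start 0; Z[33]=2 extend→box=[33,35)
i=34: min(r-i=1, Z[1]=0)=0; Z[34]=0
i=35: i≥r, start 0; Z[35]=1 extend→box=[35,36)
i=36: i≥r, start 0; Z[36]=1 extend→box=[36,37)
i=37: i≥r, start 0; Z[37]=1 extend→box=[37,38)

[38, 0, 0, 6, 0, 0, 3, 0, 0, 0, 0, 0, 0, 0, 0, 0, 0, 0, 0, 0, 0, 0, 0, 0, 0, 0, 0, 0, 0, 0, 0, 0, 1, 2, 0, 1, 1, 1]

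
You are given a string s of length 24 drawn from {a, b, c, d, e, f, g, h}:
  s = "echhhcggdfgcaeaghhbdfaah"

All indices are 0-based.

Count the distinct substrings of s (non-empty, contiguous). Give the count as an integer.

sorted suffixes:
  #0 SA[0]=21  'aah'
  #1 SA[1]=12  'aeaghhbdfaah'
  #2 SA[2]=14  'aghhbdfaah'
  #3 SA[3]=22  'ah'
  #4 SA[4]=18  'bdfaah'
  #5 SA[5]=11  'caeaghhbdfaah'
  #6 SA[6]=5  'cggdfgcaeaghhbdfaah'
  #7 SA[7]=1  'chhhcggdfgcaeaghhbdfaah'
  #8 SA[8]=19  'dfaah'
  #9 SA[9]=8  'dfgcaeaghhbdfaah'
  #10 SA[10]=13  'eaghhbdfaah'
  #11 SA[11]=0  'echhhcggdfgcaeaghhbdfaah'
  #12 SA[12]=20  'faah'
  #13 SA[13]=9  'fgcaeaghhbdfaah'
  #14 SA[14]=10  'gcaeaghhbdfaah'
  #15 SA[15]=7  'gdfgcaeaghhbdfaah'
  #16 SA[16]=6  'ggdfgcaeaghhbdfaah'
  #17 SA[17]=15  'ghhbdfaah'
  #18 SA[18]=23  'h'
  #19 SA[19]=17  'hbdfaah'
  #20 SA[20]=4  'hcggdfgcaeaghhbdfaah'
  #21 SA[21]=16  'hhbdfaah'
  #22 SA[22]=3  'hhcggdfgcaeaghhbdfaah'
  #23 SA[23]=2  'hhhcggdfgcaeaghhbdfaah'

SA = [21, 12, 14, 22, 18, 11, 5, 1, 19, 8, 13, 0, 20, 9, 10, 7, 6, 15, 23, 17, 4, 16, 3, 2]
[i] adj suffixes → lcp
  [1] 21/12 → 1 ('a')
  [2] 12/14 → 1 ('a')
  [3] 14/22 → 1 ('a')
  [4] 22/18 → 0 ('')
  [5] 18/11 → 0 ('')
  [6] 11/5 → 1 ('c')
  [7] 5/1 → 1 ('c')
  [8] 1/19 → 0 ('')
  [9] 19/8 → 2 ('df')
  [10] 8/13 → 0 ('')
  [11] 13/0 → 1 ('e')
  [12] 0/20 → 0 ('')
  [13] 20/9 → 1 ('f')
  [14] 9/10 → 0 ('')
  [15] 10/7 → 1 ('g')
  [16] 7/6 → 1 ('g')
  [17] 6/15 → 1 ('g')
  [18] 15/23 → 0 ('')
  [19] 23/17 → 1 ('h')
  [20] 17/4 → 1 ('h')
  [21] 4/16 → 1 ('h')
  [22] 16/3 → 2 ('hh')
  [23] 3/2 → 2 ('hh')

n(n+1)/2 = 24·25/2 = 300
Σ LCP = 0 + 1 + 1 + 1 + 0 + 0 + 1 + 1 + 0 + 2 + 0 + 1 + 0 + 1 + 0 + 1 + 1 + 1 + 0 + 1 + 1 + 1 + 2 + 2 = 19
distinct = 300 − 19 = 281

281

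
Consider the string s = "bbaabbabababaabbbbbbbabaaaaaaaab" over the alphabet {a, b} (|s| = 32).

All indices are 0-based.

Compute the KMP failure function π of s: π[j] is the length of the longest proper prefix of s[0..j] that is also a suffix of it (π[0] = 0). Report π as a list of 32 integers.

[0, 1, 0, 0, 1, 2, 3, 1, 0, 1, 0, 1, 0, 0, 1, 2, 2, 2, 2, 2, 2, 3, 1, 0, 0, 0, 0, 0, 0, 0, 0, 1]

π[0] = 0
j=1 s[j]='b': π[1]=1 (border 'b')
j=2 s[j]='a': k: 1→0; π[2]=0 (border '')
j=3 s[j]='a': π[3]=0 (border '')
j=4 s[j]='b': π[4]=1 (border 'b')
j=5 s[j]='b': π[5]=2 (border 'bb')
j=6 s[j]='a': π[6]=3 (border 'bba')
j=7 s[j]='b': k: 3→0; π[7]=1 (border 'b')
j=8 s[j]='a': k: 1→0; π[8]=0 (border '')
j=9 s[j]='b': π[9]=1 (border 'b')
j=10 s[j]='a': k: 1→0; π[10]=0 (border '')
j=11 s[j]='b': π[11]=1 (border 'b')
j=12 s[j]='a': k: 1→0; π[12]=0 (border '')
j=13 s[j]='a': π[13]=0 (border '')
j=14 s[j]='b': π[14]=1 (border 'b')
j=15 s[j]='b': π[15]=2 (border 'bb')
j=16 s[j]='b': k: 2→1; π[16]=2 (border 'bb')
j=17 s[j]='b': k: 2→1; π[17]=2 (border 'bb')
j=18 s[j]='b': k: 2→1; π[18]=2 (border 'bb')
j=19 s[j]='b': k: 2→1; π[19]=2 (border 'bb')
j=20 s[j]='b': k: 2→1; π[20]=2 (border 'bb')
j=21 s[j]='a': π[21]=3 (border 'bba')
j=22 s[j]='b': k: 3→0; π[22]=1 (border 'b')
j=23 s[j]='a': k: 1→0; π[23]=0 (border '')
j=24 s[j]='a': π[24]=0 (border '')
j=25 s[j]='a': π[25]=0 (border '')
j=26 s[j]='a': π[26]=0 (border '')
j=27 s[j]='a': π[27]=0 (border '')
j=28 s[j]='a': π[28]=0 (border '')
j=29 s[j]='a': π[29]=0 (border '')
j=30 s[j]='a': π[30]=0 (border '')
j=31 s[j]='b': π[31]=1 (border 'b')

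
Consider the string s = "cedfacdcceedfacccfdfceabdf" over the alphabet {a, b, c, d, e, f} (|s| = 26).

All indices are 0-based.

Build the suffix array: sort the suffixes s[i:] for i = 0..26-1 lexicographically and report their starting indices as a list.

[22, 13, 4, 23, 14, 7, 15, 5, 20, 0, 8, 16, 6, 24, 11, 2, 18, 21, 10, 1, 9, 25, 12, 3, 19, 17]

rank→(start, suffix):
  0 → (22, 'abdf')
  1 → (13, 'acccfdfceabdf')
  2 → (4, 'acdcceedfacccfdfceabdf')
  3 → (23, 'bdf')
  4 → (14, 'cccfdfceabdf')
  5 → (7, 'cceedfacccfdfceabdf')
  6 → (15, 'ccfdfceabdf')
  7 → (5, 'cdcceedfacccfdfceabdf')
  8 → (20, 'ceabdf')
  9 → (0, 'cedfacdcceedfacccfdfceabdf')
  10 → (8, 'ceedfacccfdfceabdf')
  11 → (16, 'cfdfceabdf')
  12 → (6, 'dcceedfacccfdfceabdf')
  13 → (24, 'df')
  14 → (11, 'dfacccfdfceabdf')
  15 → (2, 'dfacdcceedfacccfdfceabdf')
  16 → (18, 'dfceabdf')
  17 → (21, 'eabdf')
  18 → (10, 'edfacccfdfceabdf')
  19 → (1, 'edfacdcceedfacccfdfceabdf')
  20 → (9, 'eedfacccfdfceabdf')
  21 → (25, 'f')
  22 → (12, 'facccfdfceabdf')
  23 → (3, 'facdcceedfacccfdfceabdf')
  24 → (19, 'fceabdf')
  25 → (17, 'fdfceabdf')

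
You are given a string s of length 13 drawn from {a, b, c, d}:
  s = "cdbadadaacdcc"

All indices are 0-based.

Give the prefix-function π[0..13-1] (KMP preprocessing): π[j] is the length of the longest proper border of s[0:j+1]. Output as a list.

π[0] = 0
j=1 s[j]='d': π[1]=0 (border '')
j=2 s[j]='b': π[2]=0 (border '')
j=3 s[j]='a': π[3]=0 (border '')
j=4 s[j]='d': π[4]=0 (border '')
j=5 s[j]='a': π[5]=0 (border '')
j=6 s[j]='d': π[6]=0 (border '')
j=7 s[j]='a': π[7]=0 (border '')
j=8 s[j]='a': π[8]=0 (border '')
j=9 s[j]='c': π[9]=1 (border 'c')
j=10 s[j]='d': π[10]=2 (border 'cd')
j=11 s[j]='c': k: 2→0; π[11]=1 (border 'c')
j=12 s[j]='c': k: 1→0; π[12]=1 (border 'c')

[0, 0, 0, 0, 0, 0, 0, 0, 0, 1, 2, 1, 1]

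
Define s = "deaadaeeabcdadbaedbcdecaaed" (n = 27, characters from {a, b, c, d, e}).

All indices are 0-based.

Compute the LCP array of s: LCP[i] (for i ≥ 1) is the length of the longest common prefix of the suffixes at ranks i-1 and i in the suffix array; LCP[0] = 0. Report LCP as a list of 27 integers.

rank→(start, suffix):
  0 → (2, 'aadaeeabcdadbaedbcdecaaed')
  1 → (23, 'aaed')
  2 → (8, 'abcdadbaedbcdecaaed')
  3 → (3, 'adaeeabcdadbaedbcdecaaed')
  4 → (12, 'adbaedbcdecaaed')
  5 → (24, 'aed')
  6 → (15, 'aedbcdecaaed')
  7 → (5, 'aeeabcdadbaedbcdecaaed')
  8 → (14, 'baedbcdecaaed')
  9 → (9, 'bcdadbaedbcdecaaed')
  10 → (18, 'bcdecaaed')
  11 → (22, 'caaed')
  12 → (10, 'cdadbaedbcdecaaed')
  13 → (19, 'cdecaaed')
  14 → (26, 'd')
  15 → (11, 'dadbaedbcdecaaed')
  16 → (4, 'daeeabcdadbaedbcdecaaed')
  17 → (13, 'dbaedbcdecaaed')
  18 → (17, 'dbcdecaaed')
  19 → (0, 'deaadaeeabcdadbaedbcdecaaed')
  20 → (20, 'decaaed')
  21 → (1, 'eaadaeeabcdadbaedbcdecaaed')
  22 → (7, 'eabcdadbaedbcdecaaed')
  23 → (21, 'ecaaed')
  24 → (25, 'ed')
  25 → (16, 'edbcdecaaed')
  26 → (6, 'eeabcdadbaedbcdecaaed')

SA = [2, 23, 8, 3, 12, 24, 15, 5, 14, 9, 18, 22, 10, 19, 26, 11, 4, 13, 17, 0, 20, 1, 7, 21, 25, 16, 6]
i: (SA[i-1],SA[i]) lcp shared
  1: (2,23) 2 'aa'
  2: (23,8) 1 'a'
  3: (8,3) 1 'a'
  4: (3,12) 2 'ad'
  5: (12,24) 1 'a'
  6: (24,15) 3 'aed'
  7: (15,5) 2 'ae'
  8: (5,14) 0 ''
  9: (14,9) 1 'b'
  10: (9,18) 3 'bcd'
  11: (18,22) 0 ''
  12: (22,10) 1 'c'
  13: (10,19) 2 'cd'
  14: (19,26) 0 ''
  15: (26,11) 1 'd'
  16: (11,4) 2 'da'
  17: (4,13) 1 'd'
  18: (13,17) 2 'db'
  19: (17,0) 1 'd'
  20: (0,20) 2 'de'
  21: (20,1) 0 ''
  22: (1,7) 2 'ea'
  23: (7,21) 1 'e'
  24: (21,25) 1 'e'
  25: (25,16) 2 'ed'
  26: (16,6) 1 'e'

[0, 2, 1, 1, 2, 1, 3, 2, 0, 1, 3, 0, 1, 2, 0, 1, 2, 1, 2, 1, 2, 0, 2, 1, 1, 2, 1]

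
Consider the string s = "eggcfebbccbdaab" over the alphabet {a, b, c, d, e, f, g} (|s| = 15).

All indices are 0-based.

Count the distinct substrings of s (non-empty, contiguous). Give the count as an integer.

112

rank→(start, suffix):
  0 → (12, 'aab')
  1 → (13, 'ab')
  2 → (14, 'b')
  3 → (6, 'bbccbdaab')
  4 → (7, 'bccbdaab')
  5 → (10, 'bdaab')
  6 → (9, 'cbdaab')
  7 → (8, 'ccbdaab')
  8 → (3, 'cfebbccbdaab')
  9 → (11, 'daab')
  10 → (5, 'ebbccbdaab')
  11 → (0, 'eggcfebbccbdaab')
  12 → (4, 'febbccbdaab')
  13 → (2, 'gcfebbccbdaab')
  14 → (1, 'ggcfebbccbdaab')

SA = [12, 13, 14, 6, 7, 10, 9, 8, 3, 11, 5, 0, 4, 2, 1]
[i] adj suffixes → lcp
  [1] 12/13 → 1 ('a')
  [2] 13/14 → 0 ('')
  [3] 14/6 → 1 ('b')
  [4] 6/7 → 1 ('b')
  [5] 7/10 → 1 ('b')
  [6] 10/9 → 0 ('')
  [7] 9/8 → 1 ('c')
  [8] 8/3 → 1 ('c')
  [9] 3/11 → 0 ('')
  [10] 11/5 → 0 ('')
  [11] 5/0 → 1 ('e')
  [12] 0/4 → 0 ('')
  [13] 4/2 → 0 ('')
  [14] 2/1 → 1 ('g')

n(n+1)/2 = 15·16/2 = 120
Σ LCP = 0 + 1 + 0 + 1 + 1 + 1 + 0 + 1 + 1 + 0 + 0 + 1 + 0 + 0 + 1 = 8
distinct = 120 − 8 = 112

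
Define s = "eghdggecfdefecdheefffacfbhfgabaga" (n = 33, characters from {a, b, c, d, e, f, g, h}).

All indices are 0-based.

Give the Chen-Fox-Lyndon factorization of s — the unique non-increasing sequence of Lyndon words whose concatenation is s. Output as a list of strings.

["egh", "dgge", "cfdefe", "cdheefff", "acfbhfg", "abag", "a"]

emit factor 1: 'egh' (i=0, period=3)
emit factor 2: 'dgge' (i=3, period=4)
emit factor 3: 'cfdefe' (i=7, period=6)
emit factor 4: 'cdheefff' (i=13, period=8)
emit factor 5: 'acfbhfg' (i=21, period=7)
emit factor 6: 'abag' (i=28, period=4)
emit factor 7: 'a' (i=32, period=1)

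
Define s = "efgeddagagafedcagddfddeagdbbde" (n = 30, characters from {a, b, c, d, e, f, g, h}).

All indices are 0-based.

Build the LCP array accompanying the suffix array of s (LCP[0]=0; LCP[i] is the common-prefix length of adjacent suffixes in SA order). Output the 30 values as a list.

rank | idx | suffix
   0 |  10 | afedcagddfddeagdbbde
   1 |   8 | agafedcagddfddeagdbbde
   2 |   6 | agagafedcagddfddeagdbbde
   3 |  23 | agdbbde
   4 |  15 | agddfddeagdbbde
   5 |  26 | bbde
   6 |  27 | bde
   7 |  14 | cagddfddeagdbbde
   8 |   5 | dagagafedcagddfddeagdbbde
   9 |  25 | dbbde
  10 |  13 | dcagddfddeagdbbde
  11 |   4 | ddagagafedcagddfddeagdbbde
  12 |  20 | ddeagdbbde
  13 |  17 | ddfddeagdbbde
  14 |  28 | de
  15 |  21 | deagdbbde
  16 |  18 | dfddeagdbbde
  17 |  29 | e
  18 |  22 | eagdbbde
  19 |  12 | edcagddfddeagdbbde
  20 |   3 | eddagagafedcagddfddeagdbbde
  21 |   0 | efgeddagagafedcagddfddeagdbbde
  22 |  19 | fddeagdbbde
  23 |  11 | fedcagddfddeagdbbde
  24 |   1 | fgeddagagafedcagddfddeagdbbde
  25 |   9 | gafedcagddfddeagdbbde
  26 |   7 | gagafedcagddfddeagdbbde
  27 |  24 | gdbbde
  28 |  16 | gddfddeagdbbde
  29 |   2 | geddagagafedcagddfddeagdbbde

SA = [10, 8, 6, 23, 15, 26, 27, 14, 5, 25, 13, 4, 20, 17, 28, 21, 18, 29, 22, 12, 3, 0, 19, 11, 1, 9, 7, 24, 16, 2]
rank  pair      lcp
   1  s[10:],s[8:]  1  'a'
   2  s[8:],s[6:]  3  'aga'
   3  s[6:],s[23:]  2  'ag'
   4  s[23:],s[15:]  3  'agd'
   5  s[15:],s[26:]  0  ''
   6  s[26:],s[27:]  1  'b'
   7  s[27:],s[14:]  0  ''
   8  s[14:],s[5:]  0  ''
   9  s[5:],s[25:]  1  'd'
  10  s[25:],s[13:]  1  'd'
  11  s[13:],s[4:]  1  'd'
  12  s[4:],s[20:]  2  'dd'
  13  s[20:],s[17:]  2  'dd'
  14  s[17:],s[28:]  1  'd'
  15  s[28:],s[21:]  2  'de'
  16  s[21:],s[18:]  1  'd'
  17  s[18:],s[29:]  0  ''
  18  s[29:],s[22:]  1  'e'
  19  s[22:],s[12:]  1  'e'
  20  s[12:],s[3:]  2  'ed'
  21  s[3:],s[0:]  1  'e'
  22  s[0:],s[19:]  0  ''
  23  s[19:],s[11:]  1  'f'
  24  s[11:],s[1:]  1  'f'
  25  s[1:],s[9:]  0  ''
  26  s[9:],s[7:]  2  'ga'
  27  s[7:],s[24:]  1  'g'
  28  s[24:],s[16:]  2  'gd'
  29  s[16:],s[2:]  1  'g'

[0, 1, 3, 2, 3, 0, 1, 0, 0, 1, 1, 1, 2, 2, 1, 2, 1, 0, 1, 1, 2, 1, 0, 1, 1, 0, 2, 1, 2, 1]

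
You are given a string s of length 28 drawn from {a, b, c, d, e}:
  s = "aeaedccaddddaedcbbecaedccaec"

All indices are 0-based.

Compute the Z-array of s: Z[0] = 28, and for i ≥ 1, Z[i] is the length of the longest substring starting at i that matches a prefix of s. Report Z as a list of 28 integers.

[28, 0, 2, 0, 0, 0, 0, 1, 0, 0, 0, 0, 2, 0, 0, 0, 0, 0, 0, 0, 2, 0, 0, 0, 0, 2, 0, 0]

Z[0]=28
i=1: outside box; Z[1]=0
i=2: outside box; Z[2]=2 grow→box=[2,4)
i=3: min(r-i=1, Z[1]=0)=0; Z[3]=0
i=4: outside box; Z[4]=0
i=5: outside box; Z[5]=0
i=6: outside box; Z[6]=0
i=7: outside box; Z[7]=1 grow→box=[7,8)
i=8: outside box; Z[8]=0
i=9: outside box; Z[9]=0
i=10: outside box; Z[10]=0
i=11: outside box; Z[11]=0
i=12: outside box; Z[12]=2 grow→box=[12,14)
i=13: min(r-i=1, Z[1]=0)=0; Z[13]=0
i=14: outside box; Z[14]=0
i=15: outside box; Z[15]=0
i=16: outside box; Z[16]=0
i=17: outside box; Z[17]=0
i=18: outside box; Z[18]=0
i=19: outside box; Z[19]=0
i=20: outside box; Z[20]=2 grow→box=[20,22)
i=21: min(r-i=1, Z[1]=0)=0; Z[21]=0
i=22: outside box; Z[22]=0
i=23: outside box; Z[23]=0
i=24: outside box; Z[24]=0
i=25: outside box; Z[25]=2 grow→box=[25,27)
i=26: min(r-i=1, Z[1]=0)=0; Z[26]=0
i=27: outside box; Z[27]=0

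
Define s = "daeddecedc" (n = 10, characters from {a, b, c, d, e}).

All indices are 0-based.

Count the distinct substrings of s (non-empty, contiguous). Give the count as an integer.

48

rank→(start, suffix):
  0 → (1, 'aeddecedc')
  1 → (9, 'c')
  2 → (6, 'cedc')
  3 → (0, 'daeddecedc')
  4 → (8, 'dc')
  5 → (3, 'ddecedc')
  6 → (4, 'decedc')
  7 → (5, 'ecedc')
  8 → (7, 'edc')
  9 → (2, 'eddecedc')

SA = [1, 9, 6, 0, 8, 3, 4, 5, 7, 2]
rank  pair      lcp
   1  s[1:],s[9:]  0  ''
   2  s[9:],s[6:]  1  'c'
   3  s[6:],s[0:]  0  ''
   4  s[0:],s[8:]  1  'd'
   5  s[8:],s[3:]  1  'd'
   6  s[3:],s[4:]  1  'd'
   7  s[4:],s[5:]  0  ''
   8  s[5:],s[7:]  1  'e'
   9  s[7:],s[2:]  2  'ed'

n(n+1)/2 = 10·11/2 = 55
Σ LCP = 0 + 0 + 1 + 0 + 1 + 1 + 1 + 0 + 1 + 2 = 7
distinct = 55 − 7 = 48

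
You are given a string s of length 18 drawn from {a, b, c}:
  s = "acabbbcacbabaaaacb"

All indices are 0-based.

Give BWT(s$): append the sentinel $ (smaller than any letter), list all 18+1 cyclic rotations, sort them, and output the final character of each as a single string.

bbaabc$accacabbabaa

rank  rotation             last
    0  $acabbbcacbabaaaacb  b
    1  aaaacb$acabbbcacbab  b
    2  aaacb$acabbbcacbaba  a
    3  aacb$acabbbcacbabaa  a
    4  abaaaacb$acabbbcacb  b
    5  abbbcacbabaaaacb$ac  c
    6  acabbbcacbabaaaacb$  $
    7  acb$acabbbcacbabaaa  a
    8  acbabaaaacb$acabbbc  c
    9  b$acabbbcacbabaaaac  c
   10  baaaacb$acabbbcacba  a
   11  babaaaacb$acabbbcac  c
   12  bbbcacbabaaaacb$aca  a
   13  bbcacbabaaaacb$acab  b
   14  bcacbabaaaacb$acabb  b
   15  cabbbcacbabaaaacb$a  a
   16  cacbabaaaacb$acabbb  b
   17  cb$acabbbcacbabaaaa  a
   18  cbabaaaacb$acabbbca  a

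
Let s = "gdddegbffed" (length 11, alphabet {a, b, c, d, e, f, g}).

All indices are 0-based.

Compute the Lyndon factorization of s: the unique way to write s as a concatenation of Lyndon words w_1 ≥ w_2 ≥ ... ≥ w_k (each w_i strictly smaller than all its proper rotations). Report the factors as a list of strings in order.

["g", "dddeg", "bffed"]

emit factor 1: 'g' (i=0, period=1)
emit factor 2: 'dddeg' (i=1, period=5)
emit factor 3: 'bffed' (i=6, period=5)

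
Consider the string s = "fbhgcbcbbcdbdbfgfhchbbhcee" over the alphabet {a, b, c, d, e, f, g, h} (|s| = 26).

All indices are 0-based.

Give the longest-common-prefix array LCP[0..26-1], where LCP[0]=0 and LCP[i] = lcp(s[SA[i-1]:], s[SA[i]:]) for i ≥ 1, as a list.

rank | idx | suffix
   0 |   7 | bbcdbdbfgfhchbbhcee
   1 |  20 | bbhcee
   2 |   5 | bcbbcdbdbfgfhchbbhcee
   3 |   8 | bcdbdbfgfhchbbhcee
   4 |  11 | bdbfgfhchbbhcee
   5 |  13 | bfgfhchbbhcee
   6 |  21 | bhcee
   7 |   1 | bhgcbcbbcdbdbfgfhchbbhcee
   8 |   6 | cbbcdbdbfgfhchbbhcee
   9 |   4 | cbcbbcdbdbfgfhchbbhcee
  10 |   9 | cdbdbfgfhchbbhcee
  11 |  23 | cee
  12 |  18 | chbbhcee
  13 |  10 | dbdbfgfhchbbhcee
  14 |  12 | dbfgfhchbbhcee
  15 |  25 | e
  16 |  24 | ee
  17 |   0 | fbhgcbcbbcdbdbfgfhchbbhcee
  18 |  14 | fgfhchbbhcee
  19 |  16 | fhchbbhcee
  20 |   3 | gcbcbbcdbdbfgfhchbbhcee
  21 |  15 | gfhchbbhcee
  22 |  19 | hbbhcee
  23 |  22 | hcee
  24 |  17 | hchbbhcee
  25 |   2 | hgcbcbbcdbdbfgfhchbbhcee

SA = [7, 20, 5, 8, 11, 13, 21, 1, 6, 4, 9, 23, 18, 10, 12, 25, 24, 0, 14, 16, 3, 15, 19, 22, 17, 2]
rank  pair      lcp
   1  s[7:],s[20:]  2  'bb'
   2  s[20:],s[5:]  1  'b'
   3  s[5:],s[8:]  2  'bc'
   4  s[8:],s[11:]  1  'b'
   5  s[11:],s[13:]  1  'b'
   6  s[13:],s[21:]  1  'b'
   7  s[21:],s[1:]  2  'bh'
   8  s[1:],s[6:]  0  ''
   9  s[6:],s[4:]  2  'cb'
  10  s[4:],s[9:]  1  'c'
  11  s[9:],s[23:]  1  'c'
  12  s[23:],s[18:]  1  'c'
  13  s[18:],s[10:]  0  ''
  14  s[10:],s[12:]  2  'db'
  15  s[12:],s[25:]  0  ''
  16  s[25:],s[24:]  1  'e'
  17  s[24:],s[0:]  0  ''
  18  s[0:],s[14:]  1  'f'
  19  s[14:],s[16:]  1  'f'
  20  s[16:],s[3:]  0  ''
  21  s[3:],s[15:]  1  'g'
  22  s[15:],s[19:]  0  ''
  23  s[19:],s[22:]  1  'h'
  24  s[22:],s[17:]  2  'hc'
  25  s[17:],s[2:]  1  'h'

[0, 2, 1, 2, 1, 1, 1, 2, 0, 2, 1, 1, 1, 0, 2, 0, 1, 0, 1, 1, 0, 1, 0, 1, 2, 1]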